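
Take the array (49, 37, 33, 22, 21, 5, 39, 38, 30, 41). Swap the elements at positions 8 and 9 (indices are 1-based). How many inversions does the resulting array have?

23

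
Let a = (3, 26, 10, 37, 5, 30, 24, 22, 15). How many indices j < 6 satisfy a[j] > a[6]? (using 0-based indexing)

3

The element at index 6 is 24.
Elements before it: 3, 26, 10, 37, 5, 30
Those larger than 24: 26, 37, 30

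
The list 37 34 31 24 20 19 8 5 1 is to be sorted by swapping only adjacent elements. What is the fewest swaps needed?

36

Each adjacent swap fixes exactly one inversion, so the minimum swap count equals the number of inversions.
Count inversions — for each element, later elements that are smaller:
37: 34, 31, 24, 20, 19, 8, 5, 1 → 8
34: 31, 24, 20, 19, 8, 5, 1 → 7
31: 24, 20, 19, 8, 5, 1 → 6
24: 20, 19, 8, 5, 1 → 5
20: 19, 8, 5, 1 → 4
19: 8, 5, 1 → 3
8: 5, 1 → 2
5: 1 → 1
1: none → 0
Total inversions: 8 + 7 + 6 + 5 + 4 + 3 + 2 + 1 + 0 = 36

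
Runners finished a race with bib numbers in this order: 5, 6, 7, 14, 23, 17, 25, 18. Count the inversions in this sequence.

There are 3 inversions.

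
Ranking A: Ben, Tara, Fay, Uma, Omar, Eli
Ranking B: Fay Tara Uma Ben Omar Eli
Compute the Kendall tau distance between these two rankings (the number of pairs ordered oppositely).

Assign each item its position (1..6) in the first ordering, then rewrite the second ordering as that position sequence:
positions: Ben→1, Tara→2, Fay→3, Uma→4, Omar→5, Eli→6
second ordering as positions: [3, 2, 4, 1, 5, 6]
Discordant pairs = inversions in this position sequence.
3: 2, 1 → 2
2: 1 → 1
4: 1 → 1
1: 0
5: 0
6: 0
Total: 2 + 1 + 1 + 0 + 0 + 0 = 4

There are 4 discordant pairs.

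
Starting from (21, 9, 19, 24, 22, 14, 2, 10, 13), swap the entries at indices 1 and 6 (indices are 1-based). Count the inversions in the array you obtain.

There are 20 inversions.

Positions 1 and 6 hold 21 and 14; after swapping, the array is [14, 9, 19, 24, 22, 21, 2, 10, 13].
For each element, count later entries that are smaller:
14 → 9, 2, 10, 13 → 4
9 → 2 → 1
19 → 2, 10, 13 → 3
24 → 22, 21, 2, 10, 13 → 5
22 → 21, 2, 10, 13 → 4
21 → 2, 10, 13 → 3
2 → none → 0
10 → none → 0
13 → none → 0
Sum: 4 + 1 + 3 + 5 + 4 + 3 + 0 + 0 + 0 = 20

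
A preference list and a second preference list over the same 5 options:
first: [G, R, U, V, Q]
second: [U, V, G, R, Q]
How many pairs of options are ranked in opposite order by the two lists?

4 pairs

Assign each item its position (1..5) in the first ordering, then rewrite the second ordering as that position sequence:
positions: G→1, R→2, U→3, V→4, Q→5
second ordering as positions: [3, 4, 1, 2, 5]
Discordant pairs = inversions in this position sequence.
3: 1, 2 → 2
4: 1, 2 → 2
1: 0
2: 0
5: 0
Total: 2 + 2 + 0 + 0 + 0 = 4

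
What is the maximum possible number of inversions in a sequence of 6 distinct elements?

15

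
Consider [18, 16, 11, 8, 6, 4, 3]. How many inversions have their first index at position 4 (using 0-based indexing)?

2

The element at index 4 is 6.
Elements after it: 4, 3
Those smaller than 6: 4, 3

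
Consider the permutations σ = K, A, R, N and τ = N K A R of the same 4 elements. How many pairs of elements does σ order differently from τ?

3 discordant pairs

Assign each item its position (1..4) in the first ordering, then rewrite the second ordering as that position sequence:
positions: K→1, A→2, R→3, N→4
second ordering as positions: [4, 1, 2, 3]
Discordant pairs = inversions in this position sequence.
4: 1, 2, 3 → 3
1: 0
2: 0
3: 0
Total: 3 + 0 + 0 + 0 = 3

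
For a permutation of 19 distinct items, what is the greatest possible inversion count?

A reversed (strictly descending) arrangement makes every pair an inversion, giving C(19, 2) inversions.
C(19, 2) = 19·18/2 = 171

171 inversions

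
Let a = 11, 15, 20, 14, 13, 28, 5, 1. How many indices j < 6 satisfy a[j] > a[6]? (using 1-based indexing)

0

The element at index 6 is 28.
Elements before it: 11, 15, 20, 14, 13
None of them are larger than 28.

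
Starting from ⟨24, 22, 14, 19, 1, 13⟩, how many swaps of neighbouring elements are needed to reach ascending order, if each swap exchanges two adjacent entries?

The minimum number of adjacent swaps to sort an array equals its inversion count, since every such swap removes exactly one inversion.
Count inversions — for each element, later elements that are smaller:
24: 22, 14, 19, 1, 13 → 5
22: 14, 19, 1, 13 → 4
14: 1, 13 → 2
19: 1, 13 → 2
1: none → 0
13: none → 0
Total inversions: 5 + 4 + 2 + 2 + 0 + 0 = 13

13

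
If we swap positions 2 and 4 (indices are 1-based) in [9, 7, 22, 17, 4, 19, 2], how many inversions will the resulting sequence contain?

14

Positions 2 and 4 hold 7 and 17; after swapping, the array is [9, 17, 22, 7, 4, 19, 2].
For each element, count later entries that are smaller:
9 → 7, 4, 2 → 3
17 → 7, 4, 2 → 3
22 → 7, 4, 19, 2 → 4
7 → 4, 2 → 2
4 → 2 → 1
19 → 2 → 1
2 → none → 0
Sum: 3 + 3 + 4 + 2 + 1 + 1 + 0 = 14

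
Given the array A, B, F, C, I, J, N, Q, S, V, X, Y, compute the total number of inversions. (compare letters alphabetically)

For each element, count later entries that are smaller:
A → none → 0
B → none → 0
F → C → 1
C → none → 0
I → none → 0
J → none → 0
N → none → 0
Q → none → 0
S → none → 0
V → none → 0
X → none → 0
Y → none → 0
Sum: 0 + 0 + 1 + 0 + 0 + 0 + 0 + 0 + 0 + 0 + 0 + 0 = 1

1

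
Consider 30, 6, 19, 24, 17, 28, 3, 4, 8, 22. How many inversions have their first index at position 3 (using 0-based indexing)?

The element at index 3 is 24.
Elements after it: 17, 28, 3, 4, 8, 22
Those smaller than 24: 17, 3, 4, 8, 22

5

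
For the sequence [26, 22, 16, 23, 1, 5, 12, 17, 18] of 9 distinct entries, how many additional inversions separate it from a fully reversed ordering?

Maximum inversions for 9 distinct elements is C(9, 2) = 9·8/2 = 36.
Current inversions — for each element, count later smaller elements:
26: 8
22: 6
16: 3
23: 5
1: 0
5: 0
12: 0
17: 0
18: 0
Current total: 8 + 6 + 3 + 5 + 0 + 0 + 0 + 0 + 0 = 22
Shortfall: 36 − 22 = 14

14 inversions short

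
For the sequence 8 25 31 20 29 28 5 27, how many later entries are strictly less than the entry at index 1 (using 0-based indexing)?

2

The element at index 1 is 25.
Elements after it: 31, 20, 29, 28, 5, 27
Those smaller than 25: 20, 5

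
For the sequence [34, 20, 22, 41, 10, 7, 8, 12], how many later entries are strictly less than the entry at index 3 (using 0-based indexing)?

The element at index 3 is 41.
Elements after it: 10, 7, 8, 12
Those smaller than 41: 10, 7, 8, 12

4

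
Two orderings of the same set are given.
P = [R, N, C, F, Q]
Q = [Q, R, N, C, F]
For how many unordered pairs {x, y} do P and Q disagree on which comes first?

4

Assign each item its position (1..5) in the first ordering, then rewrite the second ordering as that position sequence:
positions: R→1, N→2, C→3, F→4, Q→5
second ordering as positions: [5, 1, 2, 3, 4]
Discordant pairs = inversions in this position sequence.
5: 1, 2, 3, 4 → 4
1: 0
2: 0
3: 0
4: 0
Total: 4 + 0 + 0 + 0 + 0 = 4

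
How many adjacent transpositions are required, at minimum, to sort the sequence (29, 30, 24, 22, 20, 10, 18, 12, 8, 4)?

42

Each adjacent swap fixes exactly one inversion, so the minimum swap count equals the number of inversions.
Count inversions — for each element, later elements that are smaller:
29: 24, 22, 20, 10, 18, 12, 8, 4 → 8
30: 24, 22, 20, 10, 18, 12, 8, 4 → 8
24: 22, 20, 10, 18, 12, 8, 4 → 7
22: 20, 10, 18, 12, 8, 4 → 6
20: 10, 18, 12, 8, 4 → 5
10: 8, 4 → 2
18: 12, 8, 4 → 3
12: 8, 4 → 2
8: 4 → 1
4: none → 0
Total inversions: 8 + 8 + 7 + 6 + 5 + 2 + 3 + 2 + 1 + 0 = 42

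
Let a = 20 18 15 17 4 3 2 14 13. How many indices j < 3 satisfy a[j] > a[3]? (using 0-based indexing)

2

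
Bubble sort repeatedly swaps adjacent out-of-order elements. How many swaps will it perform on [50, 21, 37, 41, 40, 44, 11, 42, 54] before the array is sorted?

Each adjacent swap fixes exactly one inversion, so the minimum swap count equals the number of inversions.
Count inversions — for each element, later elements that are smaller:
50: 21, 37, 41, 40, 44, 11, 42 → 7
21: 11 → 1
37: 11 → 1
41: 40, 11 → 2
40: 11 → 1
44: 11, 42 → 2
11: none → 0
42: none → 0
54: none → 0
Total inversions: 7 + 1 + 1 + 2 + 1 + 2 + 0 + 0 + 0 = 14

14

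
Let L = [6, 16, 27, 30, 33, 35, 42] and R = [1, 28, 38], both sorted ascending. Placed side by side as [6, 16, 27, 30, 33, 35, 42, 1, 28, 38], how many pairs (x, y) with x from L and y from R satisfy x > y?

12

Count, for every r in R, how many entries of L exceed r:
r = 1: 6, 16, 27, 30, 33, 35, 42 → 7
r = 28: 30, 33, 35, 42 → 4
r = 38: 42 → 1
Cross-inversions: 7 + 4 + 1 = 12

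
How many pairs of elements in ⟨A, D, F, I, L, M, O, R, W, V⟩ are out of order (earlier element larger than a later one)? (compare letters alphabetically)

1 out-of-order pair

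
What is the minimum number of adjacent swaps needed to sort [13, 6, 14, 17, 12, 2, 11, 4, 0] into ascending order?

27 swaps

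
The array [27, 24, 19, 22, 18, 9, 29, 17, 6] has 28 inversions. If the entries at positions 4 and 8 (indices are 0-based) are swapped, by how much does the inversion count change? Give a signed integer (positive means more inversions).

Positions 4 and 8 hold 18 and 6; after swapping, the array is [27, 24, 19, 22, 6, 9, 29, 17, 18].
Sweep left to right; for each value list the smaller values that follow it:
27 → 24, 19, 22, 6, 9, 17, 18 → 7
24 → 19, 22, 6, 9, 17, 18 → 6
19 → 6, 9, 17, 18 → 4
22 → 6, 9, 17, 18 → 4
6 → none → 0
9 → none → 0
29 → 17, 18 → 2
17 → none → 0
18 → none → 0
Sum: 7 + 6 + 4 + 4 + 0 + 0 + 2 + 0 + 0 = 23
Change: 23 − 28 = -5

-5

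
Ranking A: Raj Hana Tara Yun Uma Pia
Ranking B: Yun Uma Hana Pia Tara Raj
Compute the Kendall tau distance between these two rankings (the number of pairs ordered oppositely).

Assign each item its position (1..6) in the first ordering, then rewrite the second ordering as that position sequence:
positions: Raj→1, Hana→2, Tara→3, Yun→4, Uma→5, Pia→6
second ordering as positions: [4, 5, 2, 6, 3, 1]
Discordant pairs = inversions in this position sequence.
4: 2, 3, 1 → 3
5: 2, 3, 1 → 3
2: 1 → 1
6: 3, 1 → 2
3: 1 → 1
1: 0
Total: 3 + 3 + 1 + 2 + 1 + 0 = 10

10 discordant pairs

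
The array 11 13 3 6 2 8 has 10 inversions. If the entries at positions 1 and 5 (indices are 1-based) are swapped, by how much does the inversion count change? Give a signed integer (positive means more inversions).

Positions 1 and 5 hold 11 and 2; after swapping, the array is [2, 13, 3, 6, 11, 8].
For each element, count later entries that are smaller:
2: 0
13: 4
3: 0
6: 0
11: 1
8: 0
Sum: 0 + 4 + 0 + 0 + 1 + 0 = 5
Change: 5 − 10 = -5

-5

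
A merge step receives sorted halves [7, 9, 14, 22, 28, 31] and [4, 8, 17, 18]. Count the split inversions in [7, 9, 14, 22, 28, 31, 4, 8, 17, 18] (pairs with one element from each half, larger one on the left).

There are 17 cross-inversions.

Count, for every r in R, how many entries of L exceed r:
r = 4: 7, 9, 14, 22, 28, 31 → 6
r = 8: 9, 14, 22, 28, 31 → 5
r = 17: 22, 28, 31 → 3
r = 18: 22, 28, 31 → 3
Cross-inversions: 6 + 5 + 3 + 3 = 17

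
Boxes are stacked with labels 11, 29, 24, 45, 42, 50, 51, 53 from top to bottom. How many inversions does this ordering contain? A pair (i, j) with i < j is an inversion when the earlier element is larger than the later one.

For each element, count later entries that are smaller:
11 → none → 0
29 → 24 → 1
24 → none → 0
45 → 42 → 1
42 → none → 0
50 → none → 0
51 → none → 0
53 → none → 0
Sum: 0 + 1 + 0 + 1 + 0 + 0 + 0 + 0 = 2

2 inversions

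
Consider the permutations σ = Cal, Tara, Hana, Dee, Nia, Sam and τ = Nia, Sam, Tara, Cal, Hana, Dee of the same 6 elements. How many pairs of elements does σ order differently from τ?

Discordant pairs: 9

Assign each item its position (1..6) in the first ordering, then rewrite the second ordering as that position sequence:
positions: Cal→1, Tara→2, Hana→3, Dee→4, Nia→5, Sam→6
second ordering as positions: [5, 6, 2, 1, 3, 4]
Discordant pairs = inversions in this position sequence.
5: 2, 1, 3, 4 → 4
6: 2, 1, 3, 4 → 4
2: 1 → 1
1: 0
3: 0
4: 0
Total: 4 + 4 + 1 + 0 + 0 + 0 = 9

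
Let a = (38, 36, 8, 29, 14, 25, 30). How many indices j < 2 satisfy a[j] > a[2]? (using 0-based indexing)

The element at index 2 is 8.
Elements before it: 38, 36
Those larger than 8: 38, 36

2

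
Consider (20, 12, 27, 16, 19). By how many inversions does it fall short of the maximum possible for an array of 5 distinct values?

5

Maximum inversions for 5 distinct elements is C(5, 2) = 5·4/2 = 10.
Current inversions — for each element, count later smaller elements:
20: 3
12: 0
27: 2
16: 0
19: 0
Current total: 3 + 0 + 2 + 0 + 0 = 5
Shortfall: 10 − 5 = 5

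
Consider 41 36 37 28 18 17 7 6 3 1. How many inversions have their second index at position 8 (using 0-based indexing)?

8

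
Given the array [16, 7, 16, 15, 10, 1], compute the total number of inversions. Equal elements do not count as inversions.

11

Out-of-order index pairs (0-indexed):
(0,1): 16 > 7
(0,3): 16 > 15
(0,4): 16 > 10
(0,5): 16 > 1
(1,5): 7 > 1
(2,3): 16 > 15
(2,4): 16 > 10
(2,5): 16 > 1
(3,4): 15 > 10
(3,5): 15 > 1
(4,5): 10 > 1
That's 11 pairs.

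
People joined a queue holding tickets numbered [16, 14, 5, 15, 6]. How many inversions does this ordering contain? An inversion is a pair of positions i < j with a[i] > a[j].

Element-by-element contributions:
16: 4
14: 2
5: 0
15: 1
6: 0
Sum: 4 + 2 + 0 + 1 + 0 = 7

7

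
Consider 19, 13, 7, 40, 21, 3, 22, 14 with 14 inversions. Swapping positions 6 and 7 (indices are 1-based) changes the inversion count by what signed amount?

+1

Positions 6 and 7 hold 3 and 22; after swapping, the array is [19, 13, 7, 40, 21, 22, 3, 14].
For each element, count later entries that are smaller:
19 → 13, 7, 3, 14 → 4
13 → 7, 3 → 2
7 → 3 → 1
40 → 21, 22, 3, 14 → 4
21 → 3, 14 → 2
22 → 3, 14 → 2
3 → none → 0
14 → none → 0
Sum: 4 + 2 + 1 + 4 + 2 + 2 + 0 + 0 = 15
Change: 15 − 14 = +1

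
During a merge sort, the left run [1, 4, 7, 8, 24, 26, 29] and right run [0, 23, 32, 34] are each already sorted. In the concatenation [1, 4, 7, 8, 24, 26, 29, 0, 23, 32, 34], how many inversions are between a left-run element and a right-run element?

Count, for every r in R, how many entries of L exceed r:
r = 0: 1, 4, 7, 8, 24, 26, 29 → 7
r = 23: 24, 26, 29 → 3
r = 32: none → 0
r = 34: none → 0
Cross-inversions: 7 + 3 + 0 + 0 = 10

10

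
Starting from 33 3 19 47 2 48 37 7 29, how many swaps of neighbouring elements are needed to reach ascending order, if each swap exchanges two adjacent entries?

17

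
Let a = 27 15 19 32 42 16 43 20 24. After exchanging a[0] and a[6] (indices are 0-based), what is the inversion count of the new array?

19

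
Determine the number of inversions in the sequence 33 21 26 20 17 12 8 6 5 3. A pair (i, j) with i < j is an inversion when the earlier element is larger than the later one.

Element-by-element contributions:
33 → 21, 26, 20, 17, 12, 8, 6, 5, 3 → 9
21 → 20, 17, 12, 8, 6, 5, 3 → 7
26 → 20, 17, 12, 8, 6, 5, 3 → 7
20 → 17, 12, 8, 6, 5, 3 → 6
17 → 12, 8, 6, 5, 3 → 5
12 → 8, 6, 5, 3 → 4
8 → 6, 5, 3 → 3
6 → 5, 3 → 2
5 → 3 → 1
3 → none → 0
Sum: 9 + 7 + 7 + 6 + 5 + 4 + 3 + 2 + 1 + 0 = 44

There are 44 out-of-order pairs.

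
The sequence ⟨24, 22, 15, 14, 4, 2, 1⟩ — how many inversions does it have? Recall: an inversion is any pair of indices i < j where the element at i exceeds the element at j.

Element-by-element contributions:
24 → 22, 15, 14, 4, 2, 1 → 6
22 → 15, 14, 4, 2, 1 → 5
15 → 14, 4, 2, 1 → 4
14 → 4, 2, 1 → 3
4 → 2, 1 → 2
2 → 1 → 1
1 → none → 0
Sum: 6 + 5 + 4 + 3 + 2 + 1 + 0 = 21

21 out-of-order pairs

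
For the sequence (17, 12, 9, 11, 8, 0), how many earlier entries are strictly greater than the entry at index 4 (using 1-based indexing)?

2

The element at index 4 is 11.
Elements before it: 17, 12, 9
Those larger than 11: 17, 12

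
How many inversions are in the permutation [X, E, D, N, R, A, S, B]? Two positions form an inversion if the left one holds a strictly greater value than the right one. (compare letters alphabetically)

For each element, count later entries that are smaller:
X: 7
E: 3
D: 2
N: 2
R: 2
A: 0
S: 1
B: 0
Sum: 7 + 3 + 2 + 2 + 2 + 0 + 1 + 0 = 17

There are 17 inversions.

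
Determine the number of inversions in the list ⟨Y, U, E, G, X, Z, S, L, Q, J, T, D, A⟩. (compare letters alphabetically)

54 inversions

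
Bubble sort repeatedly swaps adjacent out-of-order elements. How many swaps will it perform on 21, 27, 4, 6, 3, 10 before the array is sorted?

Each adjacent swap fixes exactly one inversion, so the minimum swap count equals the number of inversions.
Count inversions — for each element, later elements that are smaller:
21: 4, 6, 3, 10 → 4
27: 4, 6, 3, 10 → 4
4: 3 → 1
6: 3 → 1
3: none → 0
10: none → 0
Total inversions: 4 + 4 + 1 + 1 + 0 + 0 = 10

10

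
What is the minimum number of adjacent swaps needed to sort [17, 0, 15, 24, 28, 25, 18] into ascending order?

Swaps: 6

Minimum adjacent swaps = number of inversions (each swap of adjacent out-of-order elements removes one inversion and no swap can remove more).
Count inversions — for each element, later elements that are smaller:
17: 0, 15 → 2
0: none → 0
15: none → 0
24: 18 → 1
28: 25, 18 → 2
25: 18 → 1
18: none → 0
Total inversions: 2 + 0 + 0 + 1 + 2 + 1 + 0 = 6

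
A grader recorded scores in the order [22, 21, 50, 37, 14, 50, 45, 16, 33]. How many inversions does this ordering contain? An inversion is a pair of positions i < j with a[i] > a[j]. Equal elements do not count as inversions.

18

Sweep left to right; for each value list the smaller values that follow it:
22 → 21, 14, 16 → 3
21 → 14, 16 → 2
50 → 37, 14, 45, 16, 33 → 5
37 → 14, 16, 33 → 3
14 → none → 0
50 → 45, 16, 33 → 3
45 → 16, 33 → 2
16 → none → 0
33 → none → 0
Sum: 3 + 2 + 5 + 3 + 0 + 3 + 2 + 0 + 0 = 18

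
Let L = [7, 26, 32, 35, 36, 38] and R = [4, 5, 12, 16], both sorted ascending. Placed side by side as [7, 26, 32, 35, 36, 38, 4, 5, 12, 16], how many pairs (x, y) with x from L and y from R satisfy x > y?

22 split inversions

Take each right-half value and tally the left-half values above it:
r = 4: 7, 26, 32, 35, 36, 38 → 6
r = 5: 7, 26, 32, 35, 36, 38 → 6
r = 12: 26, 32, 35, 36, 38 → 5
r = 16: 26, 32, 35, 36, 38 → 5
Cross-inversions: 6 + 6 + 5 + 5 = 22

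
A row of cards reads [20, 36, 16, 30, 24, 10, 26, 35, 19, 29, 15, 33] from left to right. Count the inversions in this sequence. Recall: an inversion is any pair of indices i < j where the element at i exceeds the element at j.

33 inversions

Count, for each position, how many later elements it exceeds:
20: 4
36: 10
16: 2
30: 6
24: 3
10: 0
26: 2
35: 4
19: 1
29: 1
15: 0
33: 0
Sum: 4 + 10 + 2 + 6 + 3 + 0 + 2 + 4 + 1 + 1 + 0 + 0 = 33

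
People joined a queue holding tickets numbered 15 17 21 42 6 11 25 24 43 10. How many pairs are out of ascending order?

Element-by-element contributions:
15 → 6, 11, 10 → 3
17 → 6, 11, 10 → 3
21 → 6, 11, 10 → 3
42 → 6, 11, 25, 24, 10 → 5
6 → none → 0
11 → 10 → 1
25 → 24, 10 → 2
24 → 10 → 1
43 → 10 → 1
10 → none → 0
Sum: 3 + 3 + 3 + 5 + 0 + 1 + 2 + 1 + 1 + 0 = 19

19 inversions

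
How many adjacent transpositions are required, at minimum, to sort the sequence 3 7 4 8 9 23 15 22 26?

The minimum number of adjacent swaps to sort an array equals its inversion count, since every such swap removes exactly one inversion.
Count inversions — for each element, later elements that are smaller:
3: none → 0
7: 4 → 1
4: none → 0
8: none → 0
9: none → 0
23: 15, 22 → 2
15: none → 0
22: none → 0
26: none → 0
Total inversions: 0 + 1 + 0 + 0 + 0 + 2 + 0 + 0 + 0 = 3

3 swaps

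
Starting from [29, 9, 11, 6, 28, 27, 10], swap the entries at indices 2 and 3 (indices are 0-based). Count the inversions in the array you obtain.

11 inversions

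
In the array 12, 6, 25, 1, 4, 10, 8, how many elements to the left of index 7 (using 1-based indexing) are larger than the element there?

3

The element at index 7 is 8.
Elements before it: 12, 6, 25, 1, 4, 10
Those larger than 8: 12, 25, 10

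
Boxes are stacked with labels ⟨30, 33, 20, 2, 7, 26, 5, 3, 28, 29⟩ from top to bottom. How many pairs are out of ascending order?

Count, for each position, how many later elements it exceeds:
30: 8
33: 8
20: 4
2: 0
7: 2
26: 2
5: 1
3: 0
28: 0
29: 0
Sum: 8 + 8 + 4 + 0 + 2 + 2 + 1 + 0 + 0 + 0 = 25

Inversions: 25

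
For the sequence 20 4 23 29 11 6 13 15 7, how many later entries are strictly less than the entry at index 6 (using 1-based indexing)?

0

The element at index 6 is 6.
Elements after it: 13, 15, 7
None of them are smaller than 6.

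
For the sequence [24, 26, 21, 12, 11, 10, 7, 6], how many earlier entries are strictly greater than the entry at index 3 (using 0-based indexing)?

3

The element at index 3 is 12.
Elements before it: 24, 26, 21
Those larger than 12: 24, 26, 21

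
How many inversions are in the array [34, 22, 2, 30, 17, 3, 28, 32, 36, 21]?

20 out-of-order pairs

For each element, count later entries that are smaller:
34: 8
22: 4
2: 0
30: 4
17: 1
3: 0
28: 1
32: 1
36: 1
21: 0
Sum: 8 + 4 + 0 + 4 + 1 + 0 + 1 + 1 + 1 + 0 = 20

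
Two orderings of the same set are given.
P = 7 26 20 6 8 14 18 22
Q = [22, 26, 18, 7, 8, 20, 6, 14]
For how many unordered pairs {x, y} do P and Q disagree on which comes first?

15 disagreeing pairs

Assign each item its position (1..8) in the first ordering, then rewrite the second ordering as that position sequence:
positions: 7→1, 26→2, 20→3, 6→4, 8→5, 14→6, 18→7, 22→8
second ordering as positions: [8, 2, 7, 1, 5, 3, 4, 6]
Discordant pairs = inversions in this position sequence.
8: 2, 7, 1, 5, 3, 4, 6 → 7
2: 1 → 1
7: 1, 5, 3, 4, 6 → 5
1: 0
5: 3, 4 → 2
3: 0
4: 0
6: 0
Total: 7 + 1 + 5 + 0 + 2 + 0 + 0 + 0 = 15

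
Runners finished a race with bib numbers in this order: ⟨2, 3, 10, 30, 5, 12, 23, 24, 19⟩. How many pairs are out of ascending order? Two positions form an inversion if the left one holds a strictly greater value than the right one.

There are 8 inversions.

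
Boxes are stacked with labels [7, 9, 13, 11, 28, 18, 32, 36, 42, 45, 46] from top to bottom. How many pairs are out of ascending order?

For each element, count later entries that are smaller:
7: 0
9: 0
13: 1
11: 0
28: 1
18: 0
32: 0
36: 0
42: 0
45: 0
46: 0
Sum: 0 + 0 + 1 + 0 + 1 + 0 + 0 + 0 + 0 + 0 + 0 = 2

2 inversions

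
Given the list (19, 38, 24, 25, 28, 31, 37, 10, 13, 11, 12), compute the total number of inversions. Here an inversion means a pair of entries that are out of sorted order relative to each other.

Element-by-element contributions:
19: 4
38: 9
24: 4
25: 4
28: 4
31: 4
37: 4
10: 0
13: 2
11: 0
12: 0
Sum: 4 + 9 + 4 + 4 + 4 + 4 + 4 + 0 + 2 + 0 + 0 = 35

There are 35 inversions.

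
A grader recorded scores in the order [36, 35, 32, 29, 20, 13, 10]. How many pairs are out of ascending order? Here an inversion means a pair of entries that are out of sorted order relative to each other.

21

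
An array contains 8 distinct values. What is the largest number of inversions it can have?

28

The maximum occurs when the array is in strictly decreasing order: every one of the C(8, 2) pairs is inverted.
C(8, 2) = 8·7/2 = 28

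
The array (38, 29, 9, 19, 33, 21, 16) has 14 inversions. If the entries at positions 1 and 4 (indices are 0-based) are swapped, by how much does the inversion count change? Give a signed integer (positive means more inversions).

+1

Positions 1 and 4 hold 29 and 33; after swapping, the array is [38, 33, 9, 19, 29, 21, 16].
Element-by-element contributions:
38 → 33, 9, 19, 29, 21, 16 → 6
33 → 9, 19, 29, 21, 16 → 5
9 → none → 0
19 → 16 → 1
29 → 21, 16 → 2
21 → 16 → 1
16 → none → 0
Sum: 6 + 5 + 0 + 1 + 2 + 1 + 0 = 15
Change: 15 − 14 = +1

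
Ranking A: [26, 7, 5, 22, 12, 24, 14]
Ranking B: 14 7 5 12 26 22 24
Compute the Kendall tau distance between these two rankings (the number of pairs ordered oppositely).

There are 10 discordant pairs.

Assign each item its position (1..7) in the first ordering, then rewrite the second ordering as that position sequence:
positions: 26→1, 7→2, 5→3, 22→4, 12→5, 24→6, 14→7
second ordering as positions: [7, 2, 3, 5, 1, 4, 6]
Discordant pairs = inversions in this position sequence.
7: 2, 3, 5, 1, 4, 6 → 6
2: 1 → 1
3: 1 → 1
5: 1, 4 → 2
1: 0
4: 0
6: 0
Total: 6 + 1 + 1 + 2 + 0 + 0 + 0 = 10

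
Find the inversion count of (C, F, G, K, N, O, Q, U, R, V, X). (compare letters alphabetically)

1

Sweep left to right; for each value list the smaller values that follow it:
C → none → 0
F → none → 0
G → none → 0
K → none → 0
N → none → 0
O → none → 0
Q → none → 0
U → R → 1
R → none → 0
V → none → 0
X → none → 0
Sum: 0 + 0 + 0 + 0 + 0 + 0 + 0 + 1 + 0 + 0 + 0 = 1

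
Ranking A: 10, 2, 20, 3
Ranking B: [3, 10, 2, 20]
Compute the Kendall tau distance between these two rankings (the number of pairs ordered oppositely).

There are 3 discordant pairs.

Assign each item its position (1..4) in the first ordering, then rewrite the second ordering as that position sequence:
positions: 10→1, 2→2, 20→3, 3→4
second ordering as positions: [4, 1, 2, 3]
Discordant pairs = inversions in this position sequence.
4: 1, 2, 3 → 3
1: 0
2: 0
3: 0
Total: 3 + 0 + 0 + 0 = 3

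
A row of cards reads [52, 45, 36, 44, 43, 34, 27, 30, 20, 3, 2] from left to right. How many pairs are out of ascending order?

For each element, count later entries that are smaller:
52 → 45, 36, 44, 43, 34, 27, 30, 20, 3, 2 → 10
45 → 36, 44, 43, 34, 27, 30, 20, 3, 2 → 9
36 → 34, 27, 30, 20, 3, 2 → 6
44 → 43, 34, 27, 30, 20, 3, 2 → 7
43 → 34, 27, 30, 20, 3, 2 → 6
34 → 27, 30, 20, 3, 2 → 5
27 → 20, 3, 2 → 3
30 → 20, 3, 2 → 3
20 → 3, 2 → 2
3 → 2 → 1
2 → none → 0
Sum: 10 + 9 + 6 + 7 + 6 + 5 + 3 + 3 + 2 + 1 + 0 = 52

52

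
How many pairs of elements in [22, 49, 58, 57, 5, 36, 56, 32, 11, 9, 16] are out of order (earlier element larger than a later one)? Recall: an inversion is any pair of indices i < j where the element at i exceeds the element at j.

Count, for each position, how many later elements it exceeds:
22: 4
49: 6
58: 8
57: 7
5: 0
36: 4
56: 4
32: 3
11: 1
9: 0
16: 0
Sum: 4 + 6 + 8 + 7 + 0 + 4 + 4 + 3 + 1 + 0 + 0 = 37

Inversions: 37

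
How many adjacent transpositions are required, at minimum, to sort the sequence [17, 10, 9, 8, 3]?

Swaps: 10

Each adjacent swap fixes exactly one inversion, so the minimum swap count equals the number of inversions.
Count inversions — for each element, later elements that are smaller:
17: 10, 9, 8, 3 → 4
10: 9, 8, 3 → 3
9: 8, 3 → 2
8: 3 → 1
3: none → 0
Total inversions: 4 + 3 + 2 + 1 + 0 = 10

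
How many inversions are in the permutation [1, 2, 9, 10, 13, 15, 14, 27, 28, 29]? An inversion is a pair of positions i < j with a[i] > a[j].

Count, for each position, how many later elements it exceeds:
1 → none → 0
2 → none → 0
9 → none → 0
10 → none → 0
13 → none → 0
15 → 14 → 1
14 → none → 0
27 → none → 0
28 → none → 0
29 → none → 0
Sum: 0 + 0 + 0 + 0 + 0 + 1 + 0 + 0 + 0 + 0 = 1

1 inversion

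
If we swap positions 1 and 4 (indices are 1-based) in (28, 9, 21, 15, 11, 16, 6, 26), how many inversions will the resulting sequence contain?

13 inversions

Positions 1 and 4 hold 28 and 15; after swapping, the array is [15, 9, 21, 28, 11, 16, 6, 26].
Sweep left to right; for each value list the smaller values that follow it:
15: 3
9: 1
21: 3
28: 4
11: 1
16: 1
6: 0
26: 0
Sum: 3 + 1 + 3 + 4 + 1 + 1 + 0 + 0 = 13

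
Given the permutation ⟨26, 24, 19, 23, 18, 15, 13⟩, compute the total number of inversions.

Out-of-order pairs: 20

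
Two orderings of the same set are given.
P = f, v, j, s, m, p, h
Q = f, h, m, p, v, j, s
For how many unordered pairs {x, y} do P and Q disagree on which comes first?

Assign each item its position (1..7) in the first ordering, then rewrite the second ordering as that position sequence:
positions: f→1, v→2, j→3, s→4, m→5, p→6, h→7
second ordering as positions: [1, 7, 5, 6, 2, 3, 4]
Discordant pairs = inversions in this position sequence.
1: 0
7: 5, 6, 2, 3, 4 → 5
5: 2, 3, 4 → 3
6: 2, 3, 4 → 3
2: 0
3: 0
4: 0
Total: 0 + 5 + 3 + 3 + 0 + 0 + 0 = 11

11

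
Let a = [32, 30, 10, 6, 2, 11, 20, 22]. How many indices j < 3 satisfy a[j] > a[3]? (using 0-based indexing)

3 such elements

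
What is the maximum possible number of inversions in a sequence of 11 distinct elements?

55

The maximum occurs when the array is in strictly decreasing order: every one of the C(11, 2) pairs is inverted.
C(11, 2) = 11·10/2 = 55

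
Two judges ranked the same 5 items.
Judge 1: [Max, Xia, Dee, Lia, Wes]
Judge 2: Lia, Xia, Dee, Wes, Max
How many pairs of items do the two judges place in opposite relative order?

6

Assign each item its position (1..5) in the first ordering, then rewrite the second ordering as that position sequence:
positions: Max→1, Xia→2, Dee→3, Lia→4, Wes→5
second ordering as positions: [4, 2, 3, 5, 1]
Discordant pairs = inversions in this position sequence.
4: 2, 3, 1 → 3
2: 1 → 1
3: 1 → 1
5: 1 → 1
1: 0
Total: 3 + 1 + 1 + 1 + 0 = 6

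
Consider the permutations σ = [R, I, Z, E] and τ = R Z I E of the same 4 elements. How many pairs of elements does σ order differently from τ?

1 discordant pair

Assign each item its position (1..4) in the first ordering, then rewrite the second ordering as that position sequence:
positions: R→1, I→2, Z→3, E→4
second ordering as positions: [1, 3, 2, 4]
Discordant pairs = inversions in this position sequence.
1: 0
3: 2 → 1
2: 0
4: 0
Total: 0 + 1 + 0 + 0 = 1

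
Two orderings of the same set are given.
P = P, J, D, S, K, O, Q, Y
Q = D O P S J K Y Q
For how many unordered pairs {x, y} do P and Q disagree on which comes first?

8 disagreeing pairs

Assign each item its position (1..8) in the first ordering, then rewrite the second ordering as that position sequence:
positions: P→1, J→2, D→3, S→4, K→5, O→6, Q→7, Y→8
second ordering as positions: [3, 6, 1, 4, 2, 5, 8, 7]
Discordant pairs = inversions in this position sequence.
3: 1, 2 → 2
6: 1, 4, 2, 5 → 4
1: 0
4: 2 → 1
2: 0
5: 0
8: 7 → 1
7: 0
Total: 2 + 4 + 0 + 1 + 0 + 0 + 1 + 0 = 8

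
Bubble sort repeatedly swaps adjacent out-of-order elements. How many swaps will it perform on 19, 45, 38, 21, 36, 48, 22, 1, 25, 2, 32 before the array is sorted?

Each adjacent swap fixes exactly one inversion, so the minimum swap count equals the number of inversions.
Count inversions — for each element, later elements that are smaller:
19: 1, 2 → 2
45: 38, 21, 36, 22, 1, 25, 2, 32 → 8
38: 21, 36, 22, 1, 25, 2, 32 → 7
21: 1, 2 → 2
36: 22, 1, 25, 2, 32 → 5
48: 22, 1, 25, 2, 32 → 5
22: 1, 2 → 2
1: none → 0
25: 2 → 1
2: none → 0
32: none → 0
Total inversions: 2 + 8 + 7 + 2 + 5 + 5 + 2 + 0 + 1 + 0 + 0 = 32

32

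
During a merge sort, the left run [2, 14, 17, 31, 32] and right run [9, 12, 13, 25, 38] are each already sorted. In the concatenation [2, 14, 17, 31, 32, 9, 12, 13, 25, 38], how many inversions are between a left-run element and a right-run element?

Take each right-half value and tally the left-half values above it:
r = 9: 14, 17, 31, 32 → 4
r = 12: 14, 17, 31, 32 → 4
r = 13: 14, 17, 31, 32 → 4
r = 25: 31, 32 → 2
r = 38: none → 0
Cross-inversions: 4 + 4 + 4 + 2 + 0 = 14

There are 14 cross-inversions.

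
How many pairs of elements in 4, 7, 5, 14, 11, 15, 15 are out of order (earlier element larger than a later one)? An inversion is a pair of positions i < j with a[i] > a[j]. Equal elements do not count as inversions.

2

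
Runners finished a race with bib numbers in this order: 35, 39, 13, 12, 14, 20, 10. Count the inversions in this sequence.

15 out-of-order pairs

Element-by-element contributions:
35: 5
39: 5
13: 2
12: 1
14: 1
20: 1
10: 0
Sum: 5 + 5 + 2 + 1 + 1 + 1 + 0 = 15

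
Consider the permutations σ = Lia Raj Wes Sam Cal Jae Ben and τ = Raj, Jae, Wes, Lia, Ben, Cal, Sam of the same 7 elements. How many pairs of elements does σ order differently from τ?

Assign each item its position (1..7) in the first ordering, then rewrite the second ordering as that position sequence:
positions: Lia→1, Raj→2, Wes→3, Sam→4, Cal→5, Jae→6, Ben→7
second ordering as positions: [2, 6, 3, 1, 7, 5, 4]
Discordant pairs = inversions in this position sequence.
2: 1 → 1
6: 3, 1, 5, 4 → 4
3: 1 → 1
1: 0
7: 5, 4 → 2
5: 4 → 1
4: 0
Total: 1 + 4 + 1 + 0 + 2 + 1 + 0 = 9

9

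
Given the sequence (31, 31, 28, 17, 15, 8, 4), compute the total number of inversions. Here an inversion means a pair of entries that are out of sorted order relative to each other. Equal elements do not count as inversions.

Count, for each position, how many later elements it exceeds:
31: 5
31: 5
28: 4
17: 3
15: 2
8: 1
4: 0
Sum: 5 + 5 + 4 + 3 + 2 + 1 + 0 = 20

Inversions: 20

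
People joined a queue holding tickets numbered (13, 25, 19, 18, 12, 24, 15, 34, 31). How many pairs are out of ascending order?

13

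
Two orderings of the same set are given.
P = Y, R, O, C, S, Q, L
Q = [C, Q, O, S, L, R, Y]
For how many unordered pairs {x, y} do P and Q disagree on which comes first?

14

Assign each item its position (1..7) in the first ordering, then rewrite the second ordering as that position sequence:
positions: Y→1, R→2, O→3, C→4, S→5, Q→6, L→7
second ordering as positions: [4, 6, 3, 5, 7, 2, 1]
Discordant pairs = inversions in this position sequence.
4: 3, 2, 1 → 3
6: 3, 5, 2, 1 → 4
3: 2, 1 → 2
5: 2, 1 → 2
7: 2, 1 → 2
2: 1 → 1
1: 0
Total: 3 + 4 + 2 + 2 + 2 + 1 + 0 = 14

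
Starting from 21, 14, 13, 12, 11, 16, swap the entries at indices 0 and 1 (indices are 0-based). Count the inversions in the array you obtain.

10

Positions 0 and 1 hold 21 and 14; after swapping, the array is [14, 21, 13, 12, 11, 16].
For each element, count later entries that are smaller:
14: 3
21: 4
13: 2
12: 1
11: 0
16: 0
Sum: 3 + 4 + 2 + 1 + 0 + 0 = 10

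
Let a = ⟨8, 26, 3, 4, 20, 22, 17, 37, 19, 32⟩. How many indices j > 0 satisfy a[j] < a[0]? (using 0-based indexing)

2 such elements

The element at index 0 is 8.
Elements after it: 26, 3, 4, 20, 22, 17, 37, 19, 32
Those smaller than 8: 3, 4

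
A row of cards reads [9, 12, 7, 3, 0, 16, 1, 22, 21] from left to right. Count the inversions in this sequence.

15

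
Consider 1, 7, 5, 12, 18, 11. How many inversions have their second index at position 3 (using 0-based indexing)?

The element at index 3 is 12.
Elements before it: 1, 7, 5
None of them are larger than 12.

0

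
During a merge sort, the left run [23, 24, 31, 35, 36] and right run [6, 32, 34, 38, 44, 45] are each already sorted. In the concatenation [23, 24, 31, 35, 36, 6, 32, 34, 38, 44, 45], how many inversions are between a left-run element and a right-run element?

Count, for every r in R, how many entries of L exceed r:
r = 6: 23, 24, 31, 35, 36 → 5
r = 32: 35, 36 → 2
r = 34: 35, 36 → 2
r = 38: none → 0
r = 44: none → 0
r = 45: none → 0
Cross-inversions: 5 + 2 + 2 + 0 + 0 + 0 = 9

9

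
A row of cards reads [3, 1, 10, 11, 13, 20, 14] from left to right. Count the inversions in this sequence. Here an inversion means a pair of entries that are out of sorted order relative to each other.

For each element, count later entries that are smaller:
3 → 1 → 1
1 → none → 0
10 → none → 0
11 → none → 0
13 → none → 0
20 → 14 → 1
14 → none → 0
Sum: 1 + 0 + 0 + 0 + 0 + 1 + 0 = 2

2 inversions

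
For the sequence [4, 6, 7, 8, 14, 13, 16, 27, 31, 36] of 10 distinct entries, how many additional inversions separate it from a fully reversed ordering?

44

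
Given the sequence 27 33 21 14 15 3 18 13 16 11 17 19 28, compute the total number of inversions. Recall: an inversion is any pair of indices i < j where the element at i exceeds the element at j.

Inversions: 42

Element-by-element contributions:
27 → 21, 14, 15, 3, 18, 13, 16, 11, 17, 19 → 10
33 → 21, 14, 15, 3, 18, 13, 16, 11, 17, 19, 28 → 11
21 → 14, 15, 3, 18, 13, 16, 11, 17, 19 → 9
14 → 3, 13, 11 → 3
15 → 3, 13, 11 → 3
3 → none → 0
18 → 13, 16, 11, 17 → 4
13 → 11 → 1
16 → 11 → 1
11 → none → 0
17 → none → 0
19 → none → 0
28 → none → 0
Sum: 10 + 11 + 9 + 3 + 3 + 0 + 4 + 1 + 1 + 0 + 0 + 0 + 0 = 42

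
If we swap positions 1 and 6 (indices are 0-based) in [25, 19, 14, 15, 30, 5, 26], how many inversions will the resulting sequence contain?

12

Positions 1 and 6 hold 19 and 26; after swapping, the array is [25, 26, 14, 15, 30, 5, 19].
Element-by-element contributions:
25 → 14, 15, 5, 19 → 4
26 → 14, 15, 5, 19 → 4
14 → 5 → 1
15 → 5 → 1
30 → 5, 19 → 2
5 → none → 0
19 → none → 0
Sum: 4 + 4 + 1 + 1 + 2 + 0 + 0 = 12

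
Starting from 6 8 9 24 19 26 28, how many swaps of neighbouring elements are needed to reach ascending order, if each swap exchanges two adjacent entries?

The minimum number of adjacent swaps to sort an array equals its inversion count, since every such swap removes exactly one inversion.
Count inversions — for each element, later elements that are smaller:
6: none → 0
8: none → 0
9: none → 0
24: 19 → 1
19: none → 0
26: none → 0
28: none → 0
Total inversions: 0 + 0 + 0 + 1 + 0 + 0 + 0 = 1

1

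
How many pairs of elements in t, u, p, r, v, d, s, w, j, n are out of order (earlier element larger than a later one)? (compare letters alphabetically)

26 out-of-order pairs

Sweep left to right; for each value list the smaller values that follow it:
t: 6
u: 6
p: 3
r: 3
v: 4
d: 0
s: 2
w: 2
j: 0
n: 0
Sum: 6 + 6 + 3 + 3 + 4 + 0 + 2 + 2 + 0 + 0 = 26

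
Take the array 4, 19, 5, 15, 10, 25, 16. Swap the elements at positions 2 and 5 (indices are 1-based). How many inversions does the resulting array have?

Inversions: 3

Positions 2 and 5 hold 19 and 10; after swapping, the array is [4, 10, 5, 15, 19, 25, 16].
For each element, count later entries that are smaller:
4 → none → 0
10 → 5 → 1
5 → none → 0
15 → none → 0
19 → 16 → 1
25 → 16 → 1
16 → none → 0
Sum: 0 + 1 + 0 + 0 + 1 + 1 + 0 = 3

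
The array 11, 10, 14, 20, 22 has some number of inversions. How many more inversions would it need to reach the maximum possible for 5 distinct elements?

9 inversions short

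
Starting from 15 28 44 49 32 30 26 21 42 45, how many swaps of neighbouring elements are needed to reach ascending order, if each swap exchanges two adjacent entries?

The minimum number of adjacent swaps to sort an array equals its inversion count, since every such swap removes exactly one inversion.
Count inversions — for each element, later elements that are smaller:
15: none → 0
28: 26, 21 → 2
44: 32, 30, 26, 21, 42 → 5
49: 32, 30, 26, 21, 42, 45 → 6
32: 30, 26, 21 → 3
30: 26, 21 → 2
26: 21 → 1
21: none → 0
42: none → 0
45: none → 0
Total inversions: 0 + 2 + 5 + 6 + 3 + 2 + 1 + 0 + 0 + 0 = 19

19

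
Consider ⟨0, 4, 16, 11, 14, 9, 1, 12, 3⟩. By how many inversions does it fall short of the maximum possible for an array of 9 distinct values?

18

Maximum inversions for 9 distinct elements is C(9, 2) = 9·8/2 = 36.
Current inversions — for each element, count later smaller elements:
0: 0
4: 2
16: 6
11: 3
14: 4
9: 2
1: 0
12: 1
3: 0
Current total: 0 + 2 + 6 + 3 + 4 + 2 + 0 + 1 + 0 = 18
Shortfall: 36 − 18 = 18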